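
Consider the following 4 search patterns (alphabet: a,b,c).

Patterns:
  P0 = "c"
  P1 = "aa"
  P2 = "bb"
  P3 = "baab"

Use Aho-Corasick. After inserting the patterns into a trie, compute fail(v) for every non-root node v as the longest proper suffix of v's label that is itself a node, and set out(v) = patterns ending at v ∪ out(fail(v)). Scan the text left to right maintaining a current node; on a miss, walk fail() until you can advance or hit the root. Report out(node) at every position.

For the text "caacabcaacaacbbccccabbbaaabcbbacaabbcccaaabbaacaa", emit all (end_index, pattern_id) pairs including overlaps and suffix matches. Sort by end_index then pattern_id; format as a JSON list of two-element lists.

Construct AC machine:
Trie nodes:
  n0 'ε': a→2 b→4 c→1
  n1 'c': ·  ←P0
  n2 'a': a→3
  n3 'aa': ·  ←P1
  n4 'b': a→6 b→5
  n5 'bb': ·  ←P2
  n6 'ba': a→7
  n7 'baa': b→8
  n8 'baab': ·  ←P3

Failure links (BFS by depth):
  fail(1) 'c': from fail(0)=0 chase 'c': 0 ⇒ 0;  out={0}∪out(0)={0}
  fail(2) 'a': from fail(0)=0 chase 'a': 0 ⇒ 0;  out=∅∪out(0)=∅
  fail(4) 'b': from fail(0)=0 chase 'b': 0 ⇒ 0;  out=∅∪out(0)=∅
  fail(3) 'aa': from fail(2)=0 chase 'a': 0 ⇒ 2;  out={1}∪out(2)={1}
  fail(5) 'bb': from fail(4)=0 chase 'b': 0 ⇒ 4;  out={2}∪out(4)={2}
  fail(6) 'ba': from fail(4)=0 chase 'a': 0 ⇒ 2;  out=∅∪out(2)=∅
  fail(7) 'baa': from fail(6)=2 chase 'a': 2 ⇒ 3;  out=∅∪out(3)={1}
  fail(8) 'baab': from fail(7)=3 chase 'b': 3→2→0 ⇒ 4;  out={3}∪out(4)={3}

Run:
i=0 'c': node 0→1  → match P0@[0:0]
i=1 'a': node 1→2 (via fail)
i=2 'a': node 2→3  → match P1@[1:2]
i=3 'c': node 3→1 (via fail)  → match P0@[3:3]
i=4 'a': node 1→2 (via fail)
i=5 'b': node 2→4 (via fail)
i=6 'c': node 4→1 (via fail)  → match P0@[6:6]
i=7 'a': node 1→2 (via fail)
i=8 'a': node 2→3  → match P1@[7:8]
i=9 'c': node 3→1 (via fail)  → match P0@[9:9]
i=10 'a': node 1→2 (via fail)
i=11 'a': node 2→3  → match P1@[10:11]
i=12 'c': node 3→1 (via fail)  → match P0@[12:12]
i=13 'b': node 1→4 (via fail)
i=14 'b': node 4→5  → match P2@[13:14]
i=15 'c': node 5→1 (via fail)  → match P0@[15:15]
i=16 'c': node 1→1 (via fail)  → match P0@[16:16]
i=17 'c': node 1→1 (via fail)  → match P0@[17:17]
i=18 'c': node 1→1 (via fail)  → match P0@[18:18]
i=19 'a': node 1→2 (via fail)
i=20 'b': node 2→4 (via fail)
i=21 'b': node 4→5  → match P2@[20:21]
i=22 'b': node 5→5 (via fail)  → match P2@[21:22]
i=23 'a': node 5→6 (via fail)
i=24 'a': node 6→7  → match P1@[23:24]
i=25 'a': node 7→3 (via fail)  → match P1@[24:25]
i=26 'b': node 3→4 (via fail)
i=27 'c': node 4→1 (via fail)  → match P0@[27:27]
i=28 'b': node 1→4 (via fail)
i=29 'b': node 4→5  → match P2@[28:29]
i=30 'a': node 5→6 (via fail)
i=31 'c': node 6→1 (via fail)  → match P0@[31:31]
i=32 'a': node 1→2 (via fail)
i=33 'a': node 2→3  → match P1@[32:33]
i=34 'b': node 3→4 (via fail)
i=35 'b': node 4→5  → match P2@[34:35]
i=36 'c': node 5→1 (via fail)  → match P0@[36:36]
i=37 'c': node 1→1 (via fail)  → match P0@[37:37]
i=38 'c': node 1→1 (via fail)  → match P0@[38:38]
i=39 'a': node 1→2 (via fail)
i=40 'a': node 2→3  → match P1@[39:40]
i=41 'a': node 3→3 (via fail)  → match P1@[40:41]
i=42 'b': node 3→4 (via fail)
i=43 'b': node 4→5  → match P2@[42:43]
i=44 'a': node 5→6 (via fail)
i=45 'a': node 6→7  → match P1@[44:45]
i=46 'c': node 7→1 (via fail)  → match P0@[46:46]
i=47 'a': node 1→2 (via fail)
i=48 'a': node 2→3  → match P1@[47:48]

Matches: [[0,0],[2,1],[3,0],[6,0],[8,1],[9,0],[11,1],[12,0],[14,2],[15,0],[16,0],[17,0],[18,0],[21,2],[22,2],[24,1],[25,1],[27,0],[29,2],[31,0],[33,1],[35,2],[36,0],[37,0],[38,0],[40,1],[41,1],[43,2],[45,1],[46,0],[48,1]]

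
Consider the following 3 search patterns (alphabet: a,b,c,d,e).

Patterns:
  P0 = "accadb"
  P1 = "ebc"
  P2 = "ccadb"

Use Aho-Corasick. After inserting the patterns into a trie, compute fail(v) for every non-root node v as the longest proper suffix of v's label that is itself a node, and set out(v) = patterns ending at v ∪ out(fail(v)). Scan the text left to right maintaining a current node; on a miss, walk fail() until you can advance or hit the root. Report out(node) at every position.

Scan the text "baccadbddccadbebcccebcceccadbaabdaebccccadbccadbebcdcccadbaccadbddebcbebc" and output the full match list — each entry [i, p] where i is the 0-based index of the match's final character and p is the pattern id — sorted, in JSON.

Construct AC machine:
Trie (insert patterns):
  0='ε' goto a→1 c→10 e→7
  1='a' goto c→2
  2='ac' goto c→3
  3='acc' goto a→4
  4='acca' goto d→5
  5='accad' goto b→6
  6='accadb' goto ·  ←P0
  7='e' goto b→8
  8='eb' goto c→9
  9='ebc' goto ·  ←P1
  10='c' goto c→11
  11='cc' goto a→12
  12='cca' goto d→13
  13='ccad' goto b→14
  14='ccadb' goto ·  ←P2

BFS fail/out derivation:
  n1('a'): parent n0 fail=0; on 'a' 0 → fail=0;  out ∅∪∅=∅
  n7('e'): parent n0 fail=0; on 'e' 0 → fail=0;  out ∅∪∅=∅
  n10('c'): parent n0 fail=0; on 'c' 0 → fail=0;  out ∅∪∅=∅
  n2('ac'): parent n1 fail=0; on 'c' 0 → fail=10;  out ∅∪∅=∅
  n8('eb'): parent n7 fail=0; on 'b' 0 → fail=0;  out ∅∪∅=∅
  n11('cc'): parent n10 fail=0; on 'c' 0 → fail=10;  out ∅∪∅=∅
  n3('acc'): parent n2 fail=10; on 'c' 10 → fail=11;  out ∅∪∅=∅
  n9('ebc'): parent n8 fail=0; on 'c' 0 → fail=10;  out {1}∪∅={1}
  n12('cca'): parent n11 fail=10; on 'a' 10→0 → fail=1;  out ∅∪∅=∅
  n4('acca'): parent n3 fail=11; on 'a' 11 → fail=12;  out ∅∪∅=∅
  n13('ccad'): parent n12 fail=1; on 'd' 1→0 → fail=0;  out ∅∪∅=∅
  n5('accad'): parent n4 fail=12; on 'd' 12 → fail=13;  out ∅∪∅=∅
  n14('ccadb'): parent n13 fail=0; on 'b' 0 → fail=0;  out {2}∪∅={2}
  n6('accadb'): parent n5 fail=13; on 'b' 13 → fail=14;  out {0}∪{2}={0,2}

Run:
i=0 'b': node 0→0
i=1 'a': node 0→1
i=2 'c': node 1→2
i=3 'c': node 2→3
i=4 'a': node 3→4
i=5 'd': node 4→5
i=6 'b': node 5→6  → match P0@[1:6],P2@[2:6]
i=7 'd': node 6→0 ·f
i=8 'd': node 0→0
i=9 'c': node 0→10
i=10 'c': node 10→11
i=11 'a': node 11→12
i=12 'd': node 12→13
i=13 'b': node 13→14  → match P2@[9:13]
i=14 'e': node 14→7 ·f
i=15 'b': node 7→8
i=16 'c': node 8→9  → match P1@[14:16]
i=17 'c': node 9→11 ·f
i=18 'c': node 11→11 ·f
i=19 'e': node 11→7 ·f
i=20 'b': node 7→8
i=21 'c': node 8→9  → match P1@[19:21]
i=22 'c': node 9→11 ·f
i=23 'e': node 11→7 ·f
i=24 'c': node 7→10 ·f
i=25 'c': node 10→11
i=26 'a': node 11→12
i=27 'd': node 12→13
i=28 'b': node 13→14  → match P2@[24:28]
i=29 'a': node 14→1 ·f
i=30 'a': node 1→1 ·f
i=31 'b': node 1→0 ·f
i=32 'd': node 0→0
i=33 'a': node 0→1
i=34 'e': node 1→7 ·f
i=35 'b': node 7→8
i=36 'c': node 8→9  → match P1@[34:36]
i=37 'c': node 9→11 ·f
i=38 'c': node 11→11 ·f
i=39 'c': node 11→11 ·f
i=40 'a': node 11→12
i=41 'd': node 12→13
i=42 'b': node 13→14  → match P2@[38:42]
i=43 'c': node 14→10 ·f
i=44 'c': node 10→11
i=45 'a': node 11→12
i=46 'd': node 12→13
i=47 'b': node 13→14  → match P2@[43:47]
i=48 'e': node 14→7 ·f
i=49 'b': node 7→8
i=50 'c': node 8→9  → match P1@[48:50]
i=51 'd': node 9→0 ·f
i=52 'c': node 0→10
i=53 'c': node 10→11
i=54 'c': node 11→11 ·f
i=55 'a': node 11→12
i=56 'd': node 12→13
i=57 'b': node 13→14  → match P2@[53:57]
i=58 'a': node 14→1 ·f
i=59 'c': node 1→2
i=60 'c': node 2→3
i=61 'a': node 3→4
i=62 'd': node 4→5
i=63 'b': node 5→6  → match P0@[58:63],P2@[59:63]
i=64 'd': node 6→0 ·f
i=65 'd': node 0→0
i=66 'e': node 0→7
i=67 'b': node 7→8
i=68 'c': node 8→9  → match P1@[66:68]
i=69 'b': node 9→0 ·f
i=70 'e': node 0→7
i=71 'b': node 7→8
i=72 'c': node 8→9  → match P1@[70:72]

Result: [[6,0],[6,2],[13,2],[16,1],[21,1],[28,2],[36,1],[42,2],[47,2],[50,1],[57,2],[63,0],[63,2],[68,1],[72,1]]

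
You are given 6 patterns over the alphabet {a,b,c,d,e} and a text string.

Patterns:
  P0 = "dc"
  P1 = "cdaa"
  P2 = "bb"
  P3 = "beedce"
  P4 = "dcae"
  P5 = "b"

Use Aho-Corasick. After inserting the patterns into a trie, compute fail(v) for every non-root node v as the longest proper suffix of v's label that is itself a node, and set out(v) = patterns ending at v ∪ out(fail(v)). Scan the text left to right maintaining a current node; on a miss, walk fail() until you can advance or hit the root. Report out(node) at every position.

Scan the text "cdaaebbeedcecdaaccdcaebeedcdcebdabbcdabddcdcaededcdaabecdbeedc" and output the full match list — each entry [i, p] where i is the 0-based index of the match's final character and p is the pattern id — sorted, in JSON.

Construct AC machine:
Trie (insert patterns):
  0='ε' goto b→7 c→3 d→1
  1='d' goto c→2
  2='dc' goto a→14  [P0 ends]
  3='c' goto d→4
  4='cd' goto a→5
  5='cda' goto a→6
  6='cdaa' goto ·  [P1 ends]
  7='b' goto b→8 e→9  [P5 ends]
  8='bb' goto ·  [P2 ends]
  9='be' goto e→10
  10='bee' goto d→11
  11='beed' goto c→12
  12='beedc' goto e→13
  13='beedce' goto ·  [P3 ends]
  14='dca' goto e→15
  15='dcae' goto ·  [P4 ends]

Failure links (BFS by depth):
  fail(1) 'd': from fail(0)=0 chase 'd': 0 ⇒ 0;  out=∅∪out(0)=∅
  fail(3) 'c': from fail(0)=0 chase 'c': 0 ⇒ 0;  out=∅∪out(0)=∅
  fail(7) 'b': from fail(0)=0 chase 'b': 0 ⇒ 0;  out={5}∪out(0)={5}
  fail(2) 'dc': from fail(1)=0 chase 'c': 0 ⇒ 3;  out={0}∪out(3)={0}
  fail(4) 'cd': from fail(3)=0 chase 'd': 0 ⇒ 1;  out=∅∪out(1)=∅
  fail(8) 'bb': from fail(7)=0 chase 'b': 0 ⇒ 7;  out={2}∪out(7)={2,5}
  fail(9) 'be': from fail(7)=0 chase 'e': 0 ⇒ 0;  out=∅∪out(0)=∅
  fail(5) 'cda': from fail(4)=1 chase 'a': 1→0 ⇒ 0;  out=∅∪out(0)=∅
  fail(10) 'bee': from fail(9)=0 chase 'e': 0 ⇒ 0;  out=∅∪out(0)=∅
  fail(14) 'dca': from fail(2)=3 chase 'a': 3→0 ⇒ 0;  out=∅∪out(0)=∅
  fail(6) 'cdaa': from fail(5)=0 chase 'a': 0 ⇒ 0;  out={1}∪out(0)={1}
  fail(11) 'beed': from fail(10)=0 chase 'd': 0 ⇒ 1;  out=∅∪out(1)=∅
  fail(15) 'dcae': from fail(14)=0 chase 'e': 0 ⇒ 0;  out={4}∪out(0)={4}
  fail(12) 'beedc': from fail(11)=1 chase 'c': 1 ⇒ 2;  out=∅∪out(2)={0}
  fail(13) 'beedce': from fail(12)=2 chase 'e': 2→3→0 ⇒ 0;  out={3}∪out(0)={3}

Scan:
i=0 'c': node 0→3
i=1 'd': node 3→4
i=2 'a': node 4→5
i=3 'a': node 5→6  → match P1@[0:3]
i=4 'e': node 6→0 (fail-walked)
i=5 'b': node 0→7  → match P5@[5:5]
i=6 'b': node 7→8  → match P2@[5:6],P5@[6:6]
i=7 'e': node 8→9 (fail-walked)
i=8 'e': node 9→10
i=9 'd': node 10→11
i=10 'c': node 11→12  → match P0@[9:10]
i=11 'e': node 12→13  → match P3@[6:11]
i=12 'c': node 13→3 (fail-walked)
i=13 'd': node 3→4
i=14 'a': node 4→5
i=15 'a': node 5→6  → match P1@[12:15]
i=16 'c': node 6→3 (fail-walked)
i=17 'c': node 3→3 (fail-walked)
i=18 'd': node 3→4
i=19 'c': node 4→2 (fail-walked)  → match P0@[18:19]
i=20 'a': node 2→14
i=21 'e': node 14→15  → match P4@[18:21]
i=22 'b': node 15→7 (fail-walked)  → match P5@[22:22]
i=23 'e': node 7→9
i=24 'e': node 9→10
i=25 'd': node 10→11
i=26 'c': node 11→12  → match P0@[25:26]
i=27 'd': node 12→4 (fail-walked)
i=28 'c': node 4→2 (fail-walked)  → match P0@[27:28]
i=29 'e': node 2→0 (fail-walked)
i=30 'b': node 0→7  → match P5@[30:30]
i=31 'd': node 7→1 (fail-walked)
i=32 'a': node 1→0 (fail-walked)
i=33 'b': node 0→7  → match P5@[33:33]
i=34 'b': node 7→8  → match P2@[33:34],P5@[34:34]
i=35 'c': node 8→3 (fail-walked)
i=36 'd': node 3→4
i=37 'a': node 4→5
i=38 'b': node 5→7 (fail-walked)  → match P5@[38:38]
i=39 'd': node 7→1 (fail-walked)
i=40 'd': node 1→1 (fail-walked)
i=41 'c': node 1→2  → match P0@[40:41]
i=42 'd': node 2→4 (fail-walked)
i=43 'c': node 4→2 (fail-walked)  → match P0@[42:43]
i=44 'a': node 2→14
i=45 'e': node 14→15  → match P4@[42:45]
i=46 'd': node 15→1 (fail-walked)
i=47 'e': node 1→0 (fail-walked)
i=48 'd': node 0→1
i=49 'c': node 1→2  → match P0@[48:49]
i=50 'd': node 2→4 (fail-walked)
i=51 'a': node 4→5
i=52 'a': node 5→6  → match P1@[49:52]
i=53 'b': node 6→7 (fail-walked)  → match P5@[53:53]
i=54 'e': node 7→9
i=55 'c': node 9→3 (fail-walked)
i=56 'd': node 3→4
i=57 'b': node 4→7 (fail-walked)  → match P5@[57:57]
i=58 'e': node 7→9
i=59 'e': node 9→10
i=60 'd': node 10→11
i=61 'c': node 11→12  → match P0@[60:61]

All matches (sorted): [[3,1],[5,5],[6,2],[6,5],[10,0],[11,3],[15,1],[19,0],[21,4],[22,5],[26,0],[28,0],[30,5],[33,5],[34,2],[34,5],[38,5],[41,0],[43,0],[45,4],[49,0],[52,1],[53,5],[57,5],[61,0]]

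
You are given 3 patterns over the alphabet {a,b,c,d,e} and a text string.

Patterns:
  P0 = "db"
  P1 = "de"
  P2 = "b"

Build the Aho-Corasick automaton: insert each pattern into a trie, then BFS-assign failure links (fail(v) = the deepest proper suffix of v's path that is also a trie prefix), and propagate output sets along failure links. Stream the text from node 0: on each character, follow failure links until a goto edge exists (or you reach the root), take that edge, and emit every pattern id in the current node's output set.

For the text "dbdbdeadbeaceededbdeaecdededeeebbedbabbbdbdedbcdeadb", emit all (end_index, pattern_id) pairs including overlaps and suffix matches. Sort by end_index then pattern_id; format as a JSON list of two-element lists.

Build:
Trie nodes:
  n0 'ε': b→4 d→1
  n1 'd': b→2 e→3
  n2 'db': ·  ←P0
  n3 'de': ·  ←P1
  n4 'b': ·  ←P2

BFS fail/out derivation:
  n1('d'): parent n0 fail=0; on 'd' 0 → fail=0;  out ∅∪∅=∅
  n4('b'): parent n0 fail=0; on 'b' 0 → fail=0;  out {2}∪∅={2}
  n2('db'): parent n1 fail=0; on 'b' 0 → fail=4;  out {0}∪{2}={0,2}
  n3('de'): parent n1 fail=0; on 'e' 0 → fail=0;  out {1}∪∅={1}

Text stream:
i=0 'd': node 0→1
i=1 'b': node 1→2  emit P0@[0:1],P2@[1:1]
i=2 'd': node 2→1 ·f
i=3 'b': node 1→2  emit P0@[2:3],P2@[3:3]
i=4 'd': node 2→1 ·f
i=5 'e': node 1→3  emit P1@[4:5]
i=6 'a': node 3→0 ·f
i=7 'd': node 0→1
i=8 'b': node 1→2  emit P0@[7:8],P2@[8:8]
i=9 'e': node 2→0 ·f
i=10 'a': node 0→0
i=11 'c': node 0→0
i=12 'e': node 0→0
i=13 'e': node 0→0
i=14 'd': node 0→1
i=15 'e': node 1→3  emit P1@[14:15]
i=16 'd': node 3→1 ·f
i=17 'b': node 1→2  emit P0@[16:17],P2@[17:17]
i=18 'd': node 2→1 ·f
i=19 'e': node 1→3  emit P1@[18:19]
i=20 'a': node 3→0 ·f
i=21 'e': node 0→0
i=22 'c': node 0→0
i=23 'd': node 0→1
i=24 'e': node 1→3  emit P1@[23:24]
i=25 'd': node 3→1 ·f
i=26 'e': node 1→3  emit P1@[25:26]
i=27 'd': node 3→1 ·f
i=28 'e': node 1→3  emit P1@[27:28]
i=29 'e': node 3→0 ·f
i=30 'e': node 0→0
i=31 'b': node 0→4  emit P2@[31:31]
i=32 'b': node 4→4 ·f  emit P2@[32:32]
i=33 'e': node 4→0 ·f
i=34 'd': node 0→1
i=35 'b': node 1→2  emit P0@[34:35],P2@[35:35]
i=36 'a': node 2→0 ·f
i=37 'b': node 0→4  emit P2@[37:37]
i=38 'b': node 4→4 ·f  emit P2@[38:38]
i=39 'b': node 4→4 ·f  emit P2@[39:39]
i=40 'd': node 4→1 ·f
i=41 'b': node 1→2  emit P0@[40:41],P2@[41:41]
i=42 'd': node 2→1 ·f
i=43 'e': node 1→3  emit P1@[42:43]
i=44 'd': node 3→1 ·f
i=45 'b': node 1→2  emit P0@[44:45],P2@[45:45]
i=46 'c': node 2→0 ·f
i=47 'd': node 0→1
i=48 'e': node 1→3  emit P1@[47:48]
i=49 'a': node 3→0 ·f
i=50 'd': node 0→1
i=51 'b': node 1→2  emit P0@[50:51],P2@[51:51]

Matches: [[1,0],[1,2],[3,0],[3,2],[5,1],[8,0],[8,2],[15,1],[17,0],[17,2],[19,1],[24,1],[26,1],[28,1],[31,2],[32,2],[35,0],[35,2],[37,2],[38,2],[39,2],[41,0],[41,2],[43,1],[45,0],[45,2],[48,1],[51,0],[51,2]]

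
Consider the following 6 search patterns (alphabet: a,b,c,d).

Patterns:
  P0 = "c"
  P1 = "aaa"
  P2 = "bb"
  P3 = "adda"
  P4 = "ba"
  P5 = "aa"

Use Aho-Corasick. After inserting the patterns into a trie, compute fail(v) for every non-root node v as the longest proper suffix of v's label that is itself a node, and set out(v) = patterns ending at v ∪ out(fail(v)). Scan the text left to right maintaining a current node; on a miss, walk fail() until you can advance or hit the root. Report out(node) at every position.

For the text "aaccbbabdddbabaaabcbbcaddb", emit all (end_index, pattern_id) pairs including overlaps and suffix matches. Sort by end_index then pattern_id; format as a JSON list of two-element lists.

Build:
Trie nodes:
  0='ε' goto a→2 b→5 c→1
  1='c' goto ·  [P0 ends]
  2='a' goto a→3 d→7
  3='aa' goto a→4  [P5 ends]
  4='aaa' goto ·  [P1 ends]
  5='b' goto a→10 b→6
  6='bb' goto ·  [P2 ends]
  7='ad' goto d→8
  8='add' goto a→9
  9='adda' goto ·  [P3 ends]
  10='ba' goto ·  [P4 ends]

Failure links (BFS by depth):
  n1('c'): parent n0 fail=0; on 'c' 0 → fail=0;  out {0}∪∅={0}
  n2('a'): parent n0 fail=0; on 'a' 0 → fail=0;  out ∅∪∅=∅
  n5('b'): parent n0 fail=0; on 'b' 0 → fail=0;  out ∅∪∅=∅
  n3('aa'): parent n2 fail=0; on 'a' 0 → fail=2;  out {5}∪∅={5}
  n6('bb'): parent n5 fail=0; on 'b' 0 → fail=5;  out {2}∪∅={2}
  n7('ad'): parent n2 fail=0; on 'd' 0 → fail=0;  out ∅∪∅=∅
  n10('ba'): parent n5 fail=0; on 'a' 0 → fail=2;  out {4}∪∅={4}
  n4('aaa'): parent n3 fail=2; on 'a' 2 → fail=3;  out {1}∪{5}={1,5}
  n8('add'): parent n7 fail=0; on 'd' 0 → fail=0;  out ∅∪∅=∅
  n9('adda'): parent n8 fail=0; on 'a' 0 → fail=2;  out {3}∪∅={3}

Run:
i=0 'a': node 0→2
i=1 'a': node 2→3  ** P5@[0:1]
i=2 'c': node 3→1 (via fail)  ** P0@[2:2]
i=3 'c': node 1→1 (via fail)  ** P0@[3:3]
i=4 'b': node 1→5 (via fail)
i=5 'b': node 5→6  ** P2@[4:5]
i=6 'a': node 6→10 (via fail)  ** P4@[5:6]
i=7 'b': node 10→5 (via fail)
i=8 'd': node 5→0 (via fail)
i=9 'd': node 0→0
i=10 'd': node 0→0
i=11 'b': node 0→5
i=12 'a': node 5→10  ** P4@[11:12]
i=13 'b': node 10→5 (via fail)
i=14 'a': node 5→10  ** P4@[13:14]
i=15 'a': node 10→3 (via fail)  ** P5@[14:15]
i=16 'a': node 3→4  ** P1@[14:16],P5@[15:16]
i=17 'b': node 4→5 (via fail)
i=18 'c': node 5→1 (via fail)  ** P0@[18:18]
i=19 'b': node 1→5 (via fail)
i=20 'b': node 5→6  ** P2@[19:20]
i=21 'c': node 6→1 (via fail)  ** P0@[21:21]
i=22 'a': node 1→2 (via fail)
i=23 'd': node 2→7
i=24 'd': node 7→8
i=25 'b': node 8→5 (via fail)

Result: [[1,5],[2,0],[3,0],[5,2],[6,4],[12,4],[14,4],[15,5],[16,1],[16,5],[18,0],[20,2],[21,0]]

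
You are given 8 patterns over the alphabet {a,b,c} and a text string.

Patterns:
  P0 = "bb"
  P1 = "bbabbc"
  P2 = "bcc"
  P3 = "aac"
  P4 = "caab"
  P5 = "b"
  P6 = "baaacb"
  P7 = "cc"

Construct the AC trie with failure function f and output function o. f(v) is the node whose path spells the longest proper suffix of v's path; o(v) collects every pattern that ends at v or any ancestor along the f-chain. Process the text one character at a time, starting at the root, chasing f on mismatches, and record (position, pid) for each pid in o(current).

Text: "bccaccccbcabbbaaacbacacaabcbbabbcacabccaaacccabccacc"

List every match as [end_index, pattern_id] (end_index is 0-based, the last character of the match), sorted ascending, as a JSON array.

Build:
Trie (insert patterns):
  0='ε' goto a→9 b→1 c→12
  1='b' goto a→16 b→2 c→7  ←P5
  2='bb' goto a→3  ←P0
  3='bba' goto b→4
  4='bbab' goto b→5
  5='bbabb' goto c→6
  6='bbabbc' goto ·  ←P1
  7='bc' goto c→8
  8='bcc' goto ·  ←P2
  9='a' goto a→10
  10='aa' goto c→11
  11='aac' goto ·  ←P3
  12='c' goto a→13 c→21
  13='ca' goto a→14
  14='caa' goto b→15
  15='caab' goto ·  ←P4
  16='ba' goto a→17
  17='baa' goto a→18
  18='baaa' goto c→19
  19='baaac' goto b→20
  20='baaacb' goto ·  ←P6
  21='cc' goto ·  ←P7

Failure links (BFS by depth):
  n1('b'): parent n0 fail=0; on 'b' 0 → fail=0;  out {5}∪∅={5}
  n9('a'): parent n0 fail=0; on 'a' 0 → fail=0;  out ∅∪∅=∅
  n12('c'): parent n0 fail=0; on 'c' 0 → fail=0;  out ∅∪∅=∅
  n2('bb'): parent n1 fail=0; on 'b' 0 → fail=1;  out {0}∪{5}={0,5}
  n7('bc'): parent n1 fail=0; on 'c' 0 → fail=12;  out ∅∪∅=∅
  n10('aa'): parent n9 fail=0; on 'a' 0 → fail=9;  out ∅∪∅=∅
  n13('ca'): parent n12 fail=0; on 'a' 0 → fail=9;  out ∅∪∅=∅
  n16('ba'): parent n1 fail=0; on 'a' 0 → fail=9;  out ∅∪∅=∅
  n21('cc'): parent n12 fail=0; on 'c' 0 → fail=12;  out {7}∪∅={7}
  n3('bba'): parent n2 fail=1; on 'a' 1 → fail=16;  out ∅∪∅=∅
  n8('bcc'): parent n7 fail=12; on 'c' 12 → fail=21;  out {2}∪{7}={2,7}
  n11('aac'): parent n10 fail=9; on 'c' 9→0 → fail=12;  out {3}∪∅={3}
  n14('caa'): parent n13 fail=9; on 'a' 9 → fail=10;  out ∅∪∅=∅
  n17('baa'): parent n16 fail=9; on 'a' 9 → fail=10;  out ∅∪∅=∅
  n4('bbab'): parent n3 fail=16; on 'b' 16→9→0 → fail=1;  out ∅∪{5}={5}
  n15('caab'): parent n14 fail=10; on 'b' 10→9→0 → fail=1;  out {4}∪{5}={4,5}
  n18('baaa'): parent n17 fail=10; on 'a' 10→9 → fail=10;  out ∅∪∅=∅
  n5('bbabb'): parent n4 fail=1; on 'b' 1 → fail=2;  out ∅∪{0,5}={0,5}
  n19('baaac'): parent n18 fail=10; on 'c' 10 → fail=11;  out ∅∪{3}={3}
  n6('bbabbc'): parent n5 fail=2; on 'c' 2→1 → fail=7;  out {1}∪∅={1}
  n20('baaacb'): parent n19 fail=11; on 'b' 11→12→0 → fail=1;  out {6}∪{5}={5,6}

Text stream:
pos 0 'b': at 1  ** P5@[0:0]
pos 1 'c': at 7
pos 2 'c': at 8  ** P2@[0:2],P7@[1:2]
pos 3 'a': at 13 (fail-walked)
pos 4 'c': at 12 (fail-walked)
pos 5 'c': at 21  ** P7@[4:5]
pos 6 'c': at 21 (fail-walked)  ** P7@[5:6]
pos 7 'c': at 21 (fail-walked)  ** P7@[6:7]
pos 8 'b': at 1 (fail-walked)  ** P5@[8:8]
pos 9 'c': at 7
pos 10 'a': at 13 (fail-walked)
pos 11 'b': at 1 (fail-walked)  ** P5@[11:11]
pos 12 'b': at 2  ** P0@[11:12],P5@[12:12]
pos 13 'b': at 2 (fail-walked)  ** P0@[12:13],P5@[13:13]
pos 14 'a': at 3
pos 15 'a': at 17 (fail-walked)
pos 16 'a': at 18
pos 17 'c': at 19  ** P3@[15:17]
pos 18 'b': at 20  ** P5@[18:18],P6@[13:18]
pos 19 'a': at 16 (fail-walked)
pos 20 'c': at 12 (fail-walked)
pos 21 'a': at 13
pos 22 'c': at 12 (fail-walked)
pos 23 'a': at 13
pos 24 'a': at 14
pos 25 'b': at 15  ** P4@[22:25],P5@[25:25]
pos 26 'c': at 7 (fail-walked)
pos 27 'b': at 1 (fail-walked)  ** P5@[27:27]
pos 28 'b': at 2  ** P0@[27:28],P5@[28:28]
pos 29 'a': at 3
pos 30 'b': at 4  ** P5@[30:30]
pos 31 'b': at 5  ** P0@[30:31],P5@[31:31]
pos 32 'c': at 6  ** P1@[27:32]
pos 33 'a': at 13 (fail-walked)
pos 34 'c': at 12 (fail-walked)
pos 35 'a': at 13
pos 36 'b': at 1 (fail-walked)  ** P5@[36:36]
pos 37 'c': at 7
pos 38 'c': at 8  ** P2@[36:38],P7@[37:38]
pos 39 'a': at 13 (fail-walked)
pos 40 'a': at 14
pos 41 'a': at 10 (fail-walked)
pos 42 'c': at 11  ** P3@[40:42]
pos 43 'c': at 21 (fail-walked)  ** P7@[42:43]
pos 44 'c': at 21 (fail-walked)  ** P7@[43:44]
pos 45 'a': at 13 (fail-walked)
pos 46 'b': at 1 (fail-walked)  ** P5@[46:46]
pos 47 'c': at 7
pos 48 'c': at 8  ** P2@[46:48],P7@[47:48]
pos 49 'a': at 13 (fail-walked)
pos 50 'c': at 12 (fail-walked)
pos 51 'c': at 21  ** P7@[50:51]

Result: [[0,5],[2,2],[2,7],[5,7],[6,7],[7,7],[8,5],[11,5],[12,0],[12,5],[13,0],[13,5],[17,3],[18,5],[18,6],[25,4],[25,5],[27,5],[28,0],[28,5],[30,5],[31,0],[31,5],[32,1],[36,5],[38,2],[38,7],[42,3],[43,7],[44,7],[46,5],[48,2],[48,7],[51,7]]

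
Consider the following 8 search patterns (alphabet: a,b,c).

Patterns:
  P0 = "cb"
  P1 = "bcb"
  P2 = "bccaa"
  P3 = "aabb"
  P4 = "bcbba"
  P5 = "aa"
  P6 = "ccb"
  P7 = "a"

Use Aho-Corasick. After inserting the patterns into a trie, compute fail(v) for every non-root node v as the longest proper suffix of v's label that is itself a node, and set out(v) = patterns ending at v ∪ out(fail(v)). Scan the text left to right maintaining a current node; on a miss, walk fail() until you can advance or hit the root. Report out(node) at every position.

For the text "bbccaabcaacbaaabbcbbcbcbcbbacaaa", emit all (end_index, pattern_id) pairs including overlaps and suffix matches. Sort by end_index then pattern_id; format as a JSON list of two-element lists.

Build automaton:
Trie (insert patterns):
  0='ε' goto a→9 b→3 c→1
  1='c' goto b→2 c→15
  2='cb' goto ·  ←P0
  3='b' goto c→4
  4='bc' goto b→5 c→6
  5='bcb' goto b→13  ←P1
  6='bcc' goto a→7
  7='bcca' goto a→8
  8='bccaa' goto ·  ←P2
  9='a' goto a→10  ←P7
  10='aa' goto b→11  ←P5
  11='aab' goto b→12
  12='aabb' goto ·  ←P3
  13='bcbb' goto a→14
  14='bcbba' goto ·  ←P4
  15='cc' goto b→16
  16='ccb' goto ·  ←P6

Failure links (BFS by depth):
  n1('c'): parent n0 fail=0; on 'c' 0 → fail=0;  out ∅∪∅=∅
  n3('b'): parent n0 fail=0; on 'b' 0 → fail=0;  out ∅∪∅=∅
  n9('a'): parent n0 fail=0; on 'a' 0 → fail=0;  out {7}∪∅={7}
  n2('cb'): parent n1 fail=0; on 'b' 0 → fail=3;  out {0}∪∅={0}
  n4('bc'): parent n3 fail=0; on 'c' 0 → fail=1;  out ∅∪∅=∅
  n10('aa'): parent n9 fail=0; on 'a' 0 → fail=9;  out {5}∪{7}={5,7}
  n15('cc'): parent n1 fail=0; on 'c' 0 → fail=1;  out ∅∪∅=∅
  n5('bcb'): parent n4 fail=1; on 'b' 1 → fail=2;  out {1}∪{0}={0,1}
  n6('bcc'): parent n4 fail=1; on 'c' 1 → fail=15;  out ∅∪∅=∅
  n11('aab'): parent n10 fail=9; on 'b' 9→0 → fail=3;  out ∅∪∅=∅
  n16('ccb'): parent n15 fail=1; on 'b' 1 → fail=2;  out {6}∪{0}={0,6}
  n7('bcca'): parent n6 fail=15; on 'a' 15→1→0 → fail=9;  out ∅∪{7}={7}
  n12('aabb'): parent n11 fail=3; on 'b' 3→0 → fail=3;  out {3}∪∅={3}
  n13('bcbb'): parent n5 fail=2; on 'b' 2→3→0 → fail=3;  out ∅∪∅=∅
  n8('bccaa'): parent n7 fail=9; on 'a' 9 → fail=10;  out {2}∪{5,7}={2,5,7}
  n14('bcbba'): parent n13 fail=3; on 'a' 3→0 → fail=9;  out {4}∪{7}={4,7}

Text stream:
[0] read 'b'  n0⇒n3
[1] read 'b'  n3⇒n3 (fail-walked)
[2] read 'c'  n3⇒n4
[3] read 'c'  n4⇒n6
[4] read 'a'  n6⇒n7  emit P7@[4:4]
[5] read 'a'  n7⇒n8  emit P2@[1:5],P5@[4:5],P7@[5:5]
[6] read 'b'  n8⇒n11 (fail-walked)
[7] read 'c'  n11⇒n4 (fail-walked)
[8] read 'a'  n4⇒n9 (fail-walked)  emit P7@[8:8]
[9] read 'a'  n9⇒n10  emit P5@[8:9],P7@[9:9]
[10] read 'c'  n10⇒n1 (fail-walked)
[11] read 'b'  n1⇒n2  emit P0@[10:11]
[12] read 'a'  n2⇒n9 (fail-walked)  emit P7@[12:12]
[13] read 'a'  n9⇒n10  emit P5@[12:13],P7@[13:13]
[14] read 'a'  n10⇒n10 (fail-walked)  emit P5@[13:14],P7@[14:14]
[15] read 'b'  n10⇒n11
[16] read 'b'  n11⇒n12  emit P3@[13:16]
[17] read 'c'  n12⇒n4 (fail-walked)
[18] read 'b'  n4⇒n5  emit P0@[17:18],P1@[16:18]
[19] read 'b'  n5⇒n13
[20] read 'c'  n13⇒n4 (fail-walked)
[21] read 'b'  n4⇒n5  emit P0@[20:21],P1@[19:21]
[22] read 'c'  n5⇒n4 (fail-walked)
[23] read 'b'  n4⇒n5  emit P0@[22:23],P1@[21:23]
[24] read 'c'  n5⇒n4 (fail-walked)
[25] read 'b'  n4⇒n5  emit P0@[24:25],P1@[23:25]
[26] read 'b'  n5⇒n13
[27] read 'a'  n13⇒n14  emit P4@[23:27],P7@[27:27]
[28] read 'c'  n14⇒n1 (fail-walked)
[29] read 'a'  n1⇒n9 (fail-walked)  emit P7@[29:29]
[30] read 'a'  n9⇒n10  emit P5@[29:30],P7@[30:30]
[31] read 'a'  n10⇒n10 (fail-walked)  emit P5@[30:31],P7@[31:31]

Matches: [[4,7],[5,2],[5,5],[5,7],[8,7],[9,5],[9,7],[11,0],[12,7],[13,5],[13,7],[14,5],[14,7],[16,3],[18,0],[18,1],[21,0],[21,1],[23,0],[23,1],[25,0],[25,1],[27,4],[27,7],[29,7],[30,5],[30,7],[31,5],[31,7]]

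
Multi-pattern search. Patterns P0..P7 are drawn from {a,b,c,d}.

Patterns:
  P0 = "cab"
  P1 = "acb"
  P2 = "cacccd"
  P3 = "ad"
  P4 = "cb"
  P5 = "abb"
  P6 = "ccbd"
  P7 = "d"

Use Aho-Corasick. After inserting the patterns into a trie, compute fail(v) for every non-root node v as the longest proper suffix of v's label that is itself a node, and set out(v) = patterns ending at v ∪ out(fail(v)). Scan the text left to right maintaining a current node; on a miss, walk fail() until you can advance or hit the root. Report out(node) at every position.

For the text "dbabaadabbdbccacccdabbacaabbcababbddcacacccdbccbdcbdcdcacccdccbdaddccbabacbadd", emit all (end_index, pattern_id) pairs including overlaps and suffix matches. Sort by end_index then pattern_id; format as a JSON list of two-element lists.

Construct AC machine:
Trie (insert patterns):
  n0 'ε': a→4 c→1 d→18
  n1 'c': a→2 b→12 c→15
  n2 'ca': b→3 c→7
  n3 'cab': ·  [P0 ends]
  n4 'a': b→13 c→5 d→11
  n5 'ac': b→6
  n6 'acb': ·  [P1 ends]
  n7 'cac': c→8
  n8 'cacc': c→9
  n9 'caccc': d→10
  n10 'cacccd': ·  [P2 ends]
  n11 'ad': ·  [P3 ends]
  n12 'cb': ·  [P4 ends]
  n13 'ab': b→14
  n14 'abb': ·  [P5 ends]
  n15 'cc': b→16
  n16 'ccb': d→17
  n17 'ccbd': ·  [P6 ends]
  n18 'd': ·  [P7 ends]

BFS fail/out derivation:
  n1('c'): parent n0 fail=0; on 'c' 0 → fail=0;  out ∅∪∅=∅
  n4('a'): parent n0 fail=0; on 'a' 0 → fail=0;  out ∅∪∅=∅
  n18('d'): parent n0 fail=0; on 'd' 0 → fail=0;  out {7}∪∅={7}
  n2('ca'): parent n1 fail=0; on 'a' 0 → fail=4;  out ∅∪∅=∅
  n5('ac'): parent n4 fail=0; on 'c' 0 → fail=1;  out ∅∪∅=∅
  n11('ad'): parent n4 fail=0; on 'd' 0 → fail=18;  out {3}∪{7}={3,7}
  n12('cb'): parent n1 fail=0; on 'b' 0 → fail=0;  out {4}∪∅={4}
  n13('ab'): parent n4 fail=0; on 'b' 0 → fail=0;  out ∅∪∅=∅
  n15('cc'): parent n1 fail=0; on 'c' 0 → fail=1;  out ∅∪∅=∅
  n3('cab'): parent n2 fail=4; on 'b' 4 → fail=13;  out {0}∪∅={0}
  n6('acb'): parent n5 fail=1; on 'b' 1 → fail=12;  out {1}∪{4}={1,4}
  n7('cac'): parent n2 fail=4; on 'c' 4 → fail=5;  out ∅∪∅=∅
  n14('abb'): parent n13 fail=0; on 'b' 0 → fail=0;  out {5}∪∅={5}
  n16('ccb'): parent n15 fail=1; on 'b' 1 → fail=12;  out ∅∪{4}={4}
  n8('cacc'): parent n7 fail=5; on 'c' 5→1 → fail=15;  out ∅∪∅=∅
  n17('ccbd'): parent n16 fail=12; on 'd' 12→0 → fail=18;  out {6}∪{7}={6,7}
  n9('caccc'): parent n8 fail=15; on 'c' 15→1 → fail=15;  out ∅∪∅=∅
  n10('cacccd'): parent n9 fail=15; on 'd' 15→1→0 → fail=18;  out {2}∪{7}={2,7}

Run:
[0] read 'd'  n0⇒n18  ** P7@[0:0]
[1] read 'b'  n18⇒n0 (via fail)
[2] read 'a'  n0⇒n4
[3] read 'b'  n4⇒n13
[4] read 'a'  n13⇒n4 (via fail)
[5] read 'a'  n4⇒n4 (via fail)
[6] read 'd'  n4⇒n11  ** P3@[5:6],P7@[6:6]
[7] read 'a'  n11⇒n4 (via fail)
[8] read 'b'  n4⇒n13
[9] read 'b'  n13⇒n14  ** P5@[7:9]
[10] read 'd'  n14⇒n18 (via fail)  ** P7@[10:10]
[11] read 'b'  n18⇒n0 (via fail)
[12] read 'c'  n0⇒n1
[13] read 'c'  n1⇒n15
[14] read 'a'  n15⇒n2 (via fail)
[15] read 'c'  n2⇒n7
[16] read 'c'  n7⇒n8
[17] read 'c'  n8⇒n9
[18] read 'd'  n9⇒n10  ** P2@[13:18],P7@[18:18]
[19] read 'a'  n10⇒n4 (via fail)
[20] read 'b'  n4⇒n13
[21] read 'b'  n13⇒n14  ** P5@[19:21]
[22] read 'a'  n14⇒n4 (via fail)
[23] read 'c'  n4⇒n5
[24] read 'a'  n5⇒n2 (via fail)
[25] read 'a'  n2⇒n4 (via fail)
[26] read 'b'  n4⇒n13
[27] read 'b'  n13⇒n14  ** P5@[25:27]
[28] read 'c'  n14⇒n1 (via fail)
[29] read 'a'  n1⇒n2
[30] read 'b'  n2⇒n3  ** P0@[28:30]
[31] read 'a'  n3⇒n4 (via fail)
[32] read 'b'  n4⇒n13
[33] read 'b'  n13⇒n14  ** P5@[31:33]
[34] read 'd'  n14⇒n18 (via fail)  ** P7@[34:34]
[35] read 'd'  n18⇒n18 (via fail)  ** P7@[35:35]
[36] read 'c'  n18⇒n1 (via fail)
[37] read 'a'  n1⇒n2
[38] read 'c'  n2⇒n7
[39] read 'a'  n7⇒n2 (via fail)
[40] read 'c'  n2⇒n7
[41] read 'c'  n7⇒n8
[42] read 'c'  n8⇒n9
[43] read 'd'  n9⇒n10  ** P2@[38:43],P7@[43:43]
[44] read 'b'  n10⇒n0 (via fail)
[45] read 'c'  n0⇒n1
[46] read 'c'  n1⇒n15
[47] read 'b'  n15⇒n16  ** P4@[46:47]
[48] read 'd'  n16⇒n17  ** P6@[45:48],P7@[48:48]
[49] read 'c'  n17⇒n1 (via fail)
[50] read 'b'  n1⇒n12  ** P4@[49:50]
[51] read 'd'  n12⇒n18 (via fail)  ** P7@[51:51]
[52] read 'c'  n18⇒n1 (via fail)
[53] read 'd'  n1⇒n18 (via fail)  ** P7@[53:53]
[54] read 'c'  n18⇒n1 (via fail)
[55] read 'a'  n1⇒n2
[56] read 'c'  n2⇒n7
[57] read 'c'  n7⇒n8
[58] read 'c'  n8⇒n9
[59] read 'd'  n9⇒n10  ** P2@[54:59],P7@[59:59]
[60] read 'c'  n10⇒n1 (via fail)
[61] read 'c'  n1⇒n15
[62] read 'b'  n15⇒n16  ** P4@[61:62]
[63] read 'd'  n16⇒n17  ** P6@[60:63],P7@[63:63]
[64] read 'a'  n17⇒n4 (via fail)
[65] read 'd'  n4⇒n11  ** P3@[64:65],P7@[65:65]
[66] read 'd'  n11⇒n18 (via fail)  ** P7@[66:66]
[67] read 'c'  n18⇒n1 (via fail)
[68] read 'c'  n1⇒n15
[69] read 'b'  n15⇒n16  ** P4@[68:69]
[70] read 'a'  n16⇒n4 (via fail)
[71] read 'b'  n4⇒n13
[72] read 'a'  n13⇒n4 (via fail)
[73] read 'c'  n4⇒n5
[74] read 'b'  n5⇒n6  ** P1@[72:74],P4@[73:74]
[75] read 'a'  n6⇒n4 (via fail)
[76] read 'd'  n4⇒n11  ** P3@[75:76],P7@[76:76]
[77] read 'd'  n11⇒n18 (via fail)  ** P7@[77:77]

All matches (sorted): [[0,7],[6,3],[6,7],[9,5],[10,7],[18,2],[18,7],[21,5],[27,5],[30,0],[33,5],[34,7],[35,7],[43,2],[43,7],[47,4],[48,6],[48,7],[50,4],[51,7],[53,7],[59,2],[59,7],[62,4],[63,6],[63,7],[65,3],[65,7],[66,7],[69,4],[74,1],[74,4],[76,3],[76,7],[77,7]]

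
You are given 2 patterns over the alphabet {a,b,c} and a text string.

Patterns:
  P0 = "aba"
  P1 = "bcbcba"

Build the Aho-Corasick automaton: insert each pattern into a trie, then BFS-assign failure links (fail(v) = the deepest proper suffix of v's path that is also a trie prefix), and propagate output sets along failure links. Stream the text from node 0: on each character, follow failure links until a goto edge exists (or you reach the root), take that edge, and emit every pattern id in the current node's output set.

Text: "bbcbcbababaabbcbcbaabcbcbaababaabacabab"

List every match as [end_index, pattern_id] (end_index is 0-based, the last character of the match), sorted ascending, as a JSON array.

Build automaton:
Trie nodes:
  0='ε' goto a→1 b→4
  1='a' goto b→2
  2='ab' goto a→3
  3='aba' goto ·  ←P0
  4='b' goto c→5
  5='bc' goto b→6
  6='bcb' goto c→7
  7='bcbc' goto b→8
  8='bcbcb' goto a→9
  9='bcbcba' goto ·  ←P1

Failure links (BFS by depth):
  n1('a'): parent n0 fail=0; on 'a' 0 → fail=0;  out ∅∪∅=∅
  n4('b'): parent n0 fail=0; on 'b' 0 → fail=0;  out ∅∪∅=∅
  n2('ab'): parent n1 fail=0; on 'b' 0 → fail=4;  out ∅∪∅=∅
  n5('bc'): parent n4 fail=0; on 'c' 0 → fail=0;  out ∅∪∅=∅
  n3('aba'): parent n2 fail=4; on 'a' 4→0 → fail=1;  out {0}∪∅={0}
  n6('bcb'): parent n5 fail=0; on 'b' 0 → fail=4;  out ∅∪∅=∅
  n7('bcbc'): parent n6 fail=4; on 'c' 4 → fail=5;  out ∅∪∅=∅
  n8('bcbcb'): parent n7 fail=5; on 'b' 5 → fail=6;  out ∅∪∅=∅
  n9('bcbcba'): parent n8 fail=6; on 'a' 6→4→0 → fail=1;  out {1}∪∅={1}

Scan:
i=0 'b': node 0→4
i=1 'b': node 4→4 (via fail)
i=2 'c': node 4→5
i=3 'b': node 5→6
i=4 'c': node 6→7
i=5 'b': node 7→8
i=6 'a': node 8→9  ** P1@[1:6]
i=7 'b': node 9→2 (via fail)
i=8 'a': node 2→3  ** P0@[6:8]
i=9 'b': node 3→2 (via fail)
i=10 'a': node 2→3  ** P0@[8:10]
i=11 'a': node 3→1 (via fail)
i=12 'b': node 1→2
i=13 'b': node 2→4 (via fail)
i=14 'c': node 4→5
i=15 'b': node 5→6
i=16 'c': node 6→7
i=17 'b': node 7→8
i=18 'a': node 8→9  ** P1@[13:18]
i=19 'a': node 9→1 (via fail)
i=20 'b': node 1→2
i=21 'c': node 2→5 (via fail)
i=22 'b': node 5→6
i=23 'c': node 6→7
i=24 'b': node 7→8
i=25 'a': node 8→9  ** P1@[20:25]
i=26 'a': node 9→1 (via fail)
i=27 'b': node 1→2
i=28 'a': node 2→3  ** P0@[26:28]
i=29 'b': node 3→2 (via fail)
i=30 'a': node 2→3  ** P0@[28:30]
i=31 'a': node 3→1 (via fail)
i=32 'b': node 1→2
i=33 'a': node 2→3  ** P0@[31:33]
i=34 'c': node 3→0 (via fail)
i=35 'a': node 0→1
i=36 'b': node 1→2
i=37 'a': node 2→3  ** P0@[35:37]
i=38 'b': node 3→2 (via fail)

Result: [[6,1],[8,0],[10,0],[18,1],[25,1],[28,0],[30,0],[33,0],[37,0]]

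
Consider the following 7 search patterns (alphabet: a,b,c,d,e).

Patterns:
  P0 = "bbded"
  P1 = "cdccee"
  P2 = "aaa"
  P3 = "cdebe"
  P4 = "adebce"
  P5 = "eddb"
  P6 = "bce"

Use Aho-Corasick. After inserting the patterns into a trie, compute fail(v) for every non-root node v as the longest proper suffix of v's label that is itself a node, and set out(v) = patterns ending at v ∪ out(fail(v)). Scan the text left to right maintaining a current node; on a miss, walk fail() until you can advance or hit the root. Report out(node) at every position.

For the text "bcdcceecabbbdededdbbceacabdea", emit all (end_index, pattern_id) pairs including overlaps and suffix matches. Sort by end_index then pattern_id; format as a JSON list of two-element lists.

Construct AC machine:
Trie (insert patterns):
  0='ε' goto a→12 b→1 c→6 e→23
  1='b' goto b→2 c→27
  2='bb' goto d→3
  3='bbd' goto e→4
  4='bbde' goto d→5
  5='bbded' goto ·  [P0 ends]
  6='c' goto d→7
  7='cd' goto c→8 e→15
  8='cdc' goto c→9
  9='cdcc' goto e→10
  10='cdcce' goto e→11
  11='cdccee' goto ·  [P1 ends]
  12='a' goto a→13 d→18
  13='aa' goto a→14
  14='aaa' goto ·  [P2 ends]
  15='cde' goto b→16
  16='cdeb' goto e→17
  17='cdebe' goto ·  [P3 ends]
  18='ad' goto e→19
  19='ade' goto b→20
  20='adeb' goto c→21
  21='adebc' goto e→22
  22='adebce' goto ·  [P4 ends]
  23='e' goto d→24
  24='ed' goto d→25
  25='edd' goto b→26
  26='eddb' goto ·  [P5 ends]
  27='bc' goto e→28
  28='bce' goto ·  [P6 ends]

BFS fail/out derivation:
  n1('b'): parent n0 fail=0; on 'b' 0 → fail=0;  out ∅∪∅=∅
  n6('c'): parent n0 fail=0; on 'c' 0 → fail=0;  out ∅∪∅=∅
  n12('a'): parent n0 fail=0; on 'a' 0 → fail=0;  out ∅∪∅=∅
  n23('e'): parent n0 fail=0; on 'e' 0 → fail=0;  out ∅∪∅=∅
  n2('bb'): parent n1 fail=0; on 'b' 0 → fail=1;  out ∅∪∅=∅
  n7('cd'): parent n6 fail=0; on 'd' 0 → fail=0;  out ∅∪∅=∅
  n13('aa'): parent n12 fail=0; on 'a' 0 → fail=12;  out ∅∪∅=∅
  n18('ad'): parent n12 fail=0; on 'd' 0 → fail=0;  out ∅∪∅=∅
  n24('ed'): parent n23 fail=0; on 'd' 0 → fail=0;  out ∅∪∅=∅
  n27('bc'): parent n1 fail=0; on 'c' 0 → fail=6;  out ∅∪∅=∅
  n3('bbd'): parent n2 fail=1; on 'd' 1→0 → fail=0;  out ∅∪∅=∅
  n8('cdc'): parent n7 fail=0; on 'c' 0 → fail=6;  out ∅∪∅=∅
  n14('aaa'): parent n13 fail=12; on 'a' 12 → fail=13;  out {2}∪∅={2}
  n15('cde'): parent n7 fail=0; on 'e' 0 → fail=23;  out ∅∪∅=∅
  n19('ade'): parent n18 fail=0; on 'e' 0 → fail=23;  out ∅∪∅=∅
  n25('edd'): parent n24 fail=0; on 'd' 0 → fail=0;  out ∅∪∅=∅
  n28('bce'): parent n27 fail=6; on 'e' 6→0 → fail=23;  out {6}∪∅={6}
  n4('bbde'): parent n3 fail=0; on 'e' 0 → fail=23;  out ∅∪∅=∅
  n9('cdcc'): parent n8 fail=6; on 'c' 6→0 → fail=6;  out ∅∪∅=∅
  n16('cdeb'): parent n15 fail=23; on 'b' 23→0 → fail=1;  out ∅∪∅=∅
  n20('adeb'): parent n19 fail=23; on 'b' 23→0 → fail=1;  out ∅∪∅=∅
  n26('eddb'): parent n25 fail=0; on 'b' 0 → fail=1;  out {5}∪∅={5}
  n5('bbded'): parent n4 fail=23; on 'd' 23 → fail=24;  out {0}∪∅={0}
  n10('cdcce'): parent n9 fail=6; on 'e' 6→0 → fail=23;  out ∅∪∅=∅
  n17('cdebe'): parent n16 fail=1; on 'e' 1→0 → fail=23;  out {3}∪∅={3}
  n21('adebc'): parent n20 fail=1; on 'c' 1 → fail=27;  out ∅∪∅=∅
  n11('cdccee'): parent n10 fail=23; on 'e' 23→0 → fail=23;  out {1}∪∅={1}
  n22('adebce'): parent n21 fail=27; on 'e' 27 → fail=28;  out {4}∪{6}={4,6}

Scan:
[0] read 'b'  n0⇒n1
[1] read 'c'  n1⇒n27
[2] read 'd'  n27⇒n7 ·f
[3] read 'c'  n7⇒n8
[4] read 'c'  n8⇒n9
[5] read 'e'  n9⇒n10
[6] read 'e'  n10⇒n11  emit P1@[1:6]
[7] read 'c'  n11⇒n6 ·f
[8] read 'a'  n6⇒n12 ·f
[9] read 'b'  n12⇒n1 ·f
[10] read 'b'  n1⇒n2
[11] read 'b'  n2⇒n2 ·f
[12] read 'd'  n2⇒n3
[13] read 'e'  n3⇒n4
[14] read 'd'  n4⇒n5  emit P0@[10:14]
[15] read 'e'  n5⇒n23 ·f
[16] read 'd'  n23⇒n24
[17] read 'd'  n24⇒n25
[18] read 'b'  n25⇒n26  emit P5@[15:18]
[19] read 'b'  n26⇒n2 ·f
[20] read 'c'  n2⇒n27 ·f
[21] read 'e'  n27⇒n28  emit P6@[19:21]
[22] read 'a'  n28⇒n12 ·f
[23] read 'c'  n12⇒n6 ·f
[24] read 'a'  n6⇒n12 ·f
[25] read 'b'  n12⇒n1 ·f
[26] read 'd'  n1⇒n0 ·f
[27] read 'e'  n0⇒n23
[28] read 'a'  n23⇒n12 ·f

All matches (sorted): [[6,1],[14,0],[18,5],[21,6]]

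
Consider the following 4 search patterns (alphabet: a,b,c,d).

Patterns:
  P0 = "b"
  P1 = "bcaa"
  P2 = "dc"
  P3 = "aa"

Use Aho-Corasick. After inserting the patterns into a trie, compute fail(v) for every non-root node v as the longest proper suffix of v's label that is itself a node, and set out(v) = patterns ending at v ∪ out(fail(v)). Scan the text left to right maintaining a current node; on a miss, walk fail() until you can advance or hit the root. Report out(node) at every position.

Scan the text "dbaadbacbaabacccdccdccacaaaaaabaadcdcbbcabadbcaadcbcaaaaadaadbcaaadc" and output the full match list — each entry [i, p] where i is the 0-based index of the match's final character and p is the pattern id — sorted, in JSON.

Build automaton:
Trie (insert patterns):
  0='ε' goto a→7 b→1 d→5
  1='b' goto c→2  [P0 ends]
  2='bc' goto a→3
  3='bca' goto a→4
  4='bcaa' goto ·  [P1 ends]
  5='d' goto c→6
  6='dc' goto ·  [P2 ends]
  7='a' goto a→8
  8='aa' goto ·  [P3 ends]

BFS fail/out derivation:
  fail(1) 'b': from fail(0)=0 chase 'b': 0 ⇒ 0;  out={0}∪out(0)={0}
  fail(5) 'd': from fail(0)=0 chase 'd': 0 ⇒ 0;  out=∅∪out(0)=∅
  fail(7) 'a': from fail(0)=0 chase 'a': 0 ⇒ 0;  out=∅∪out(0)=∅
  fail(2) 'bc': from fail(1)=0 chase 'c': 0 ⇒ 0;  out=∅∪out(0)=∅
  fail(6) 'dc': from fail(5)=0 chase 'c': 0 ⇒ 0;  out={2}∪out(0)={2}
  fail(8) 'aa': from fail(7)=0 chase 'a': 0 ⇒ 7;  out={3}∪out(7)={3}
  fail(3) 'bca': from fail(2)=0 chase 'a': 0 ⇒ 7;  out=∅∪out(7)=∅
  fail(4) 'bcaa': from fail(3)=7 chase 'a': 7 ⇒ 8;  out={1}∪out(8)={1,3}

Scan:
i=0 'd': node 0→5
i=1 'b': node 5→1 (fail-walked)  → match P0@[1:1]
i=2 'a': node 1→7 (fail-walked)
i=3 'a': node 7→8  → match P3@[2:3]
i=4 'd': node 8→5 (fail-walked)
i=5 'b': node 5→1 (fail-walked)  → match P0@[5:5]
i=6 'a': node 1→7 (fail-walked)
i=7 'c': node 7→0 (fail-walked)
i=8 'b': node 0→1  → match P0@[8:8]
i=9 'a': node 1→7 (fail-walked)
i=10 'a': node 7→8  → match P3@[9:10]
i=11 'b': node 8→1 (fail-walked)  → match P0@[11:11]
i=12 'a': node 1→7 (fail-walked)
i=13 'c': node 7→0 (fail-walked)
i=14 'c': node 0→0
i=15 'c': node 0→0
i=16 'd': node 0→5
i=17 'c': node 5→6  → match P2@[16:17]
i=18 'c': node 6→0 (fail-walked)
i=19 'd': node 0→5
i=20 'c': node 5→6  → match P2@[19:20]
i=21 'c': node 6→0 (fail-walked)
i=22 'a': node 0→7
i=23 'c': node 7→0 (fail-walked)
i=24 'a': node 0→7
i=25 'a': node 7→8  → match P3@[24:25]
i=26 'a': node 8→8 (fail-walked)  → match P3@[25:26]
i=27 'a': node 8→8 (fail-walked)  → match P3@[26:27]
i=28 'a': node 8→8 (fail-walked)  → match P3@[27:28]
i=29 'a': node 8→8 (fail-walked)  → match P3@[28:29]
i=30 'b': node 8→1 (fail-walked)  → match P0@[30:30]
i=31 'a': node 1→7 (fail-walked)
i=32 'a': node 7→8  → match P3@[31:32]
i=33 'd': node 8→5 (fail-walked)
i=34 'c': node 5→6  → match P2@[33:34]
i=35 'd': node 6→5 (fail-walked)
i=36 'c': node 5→6  → match P2@[35:36]
i=37 'b': node 6→1 (fail-walked)  → match P0@[37:37]
i=38 'b': node 1→1 (fail-walked)  → match P0@[38:38]
i=39 'c': node 1→2
i=40 'a': node 2→3
i=41 'b': node 3→1 (fail-walked)  → match P0@[41:41]
i=42 'a': node 1→7 (fail-walked)
i=43 'd': node 7→5 (fail-walked)
i=44 'b': node 5→1 (fail-walked)  → match P0@[44:44]
i=45 'c': node 1→2
i=46 'a': node 2→3
i=47 'a': node 3→4  → match P1@[44:47],P3@[46:47]
i=48 'd': node 4→5 (fail-walked)
i=49 'c': node 5→6  → match P2@[48:49]
i=50 'b': node 6→1 (fail-walked)  → match P0@[50:50]
i=51 'c': node 1→2
i=52 'a': node 2→3
i=53 'a': node 3→4  → match P1@[50:53],P3@[52:53]
i=54 'a': node 4→8 (fail-walked)  → match P3@[53:54]
i=55 'a': node 8→8 (fail-walked)  → match P3@[54:55]
i=56 'a': node 8→8 (fail-walked)  → match P3@[55:56]
i=57 'd': node 8→5 (fail-walked)
i=58 'a': node 5→7 (fail-walked)
i=59 'a': node 7→8  → match P3@[58:59]
i=60 'd': node 8→5 (fail-walked)
i=61 'b': node 5→1 (fail-walked)  → match P0@[61:61]
i=62 'c': node 1→2
i=63 'a': node 2→3
i=64 'a': node 3→4  → match P1@[61:64],P3@[63:64]
i=65 'a': node 4→8 (fail-walked)  → match P3@[64:65]
i=66 'd': node 8→5 (fail-walked)
i=67 'c': node 5→6  → match P2@[66:67]

All matches (sorted): [[1,0],[3,3],[5,0],[8,0],[10,3],[11,0],[17,2],[20,2],[25,3],[26,3],[27,3],[28,3],[29,3],[30,0],[32,3],[34,2],[36,2],[37,0],[38,0],[41,0],[44,0],[47,1],[47,3],[49,2],[50,0],[53,1],[53,3],[54,3],[55,3],[56,3],[59,3],[61,0],[64,1],[64,3],[65,3],[67,2]]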